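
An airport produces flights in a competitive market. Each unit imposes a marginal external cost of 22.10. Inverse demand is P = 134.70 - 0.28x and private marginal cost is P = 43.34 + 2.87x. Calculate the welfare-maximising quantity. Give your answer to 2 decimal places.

Social marginal cost = private MC + MEC = 65.44 + 2.87x.
Set SMC = demand: 65.44 + 2.87x = 134.70 - 0.28x → x* = 21.9873.

x* = 21.99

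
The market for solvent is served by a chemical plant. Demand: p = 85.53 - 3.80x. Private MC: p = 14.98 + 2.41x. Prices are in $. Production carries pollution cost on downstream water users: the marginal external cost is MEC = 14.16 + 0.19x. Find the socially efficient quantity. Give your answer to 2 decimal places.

Social marginal cost = private MC + MEC = 29.14 + 2.60x.
Set SMC = demand: 29.14 + 2.60x = 85.53 - 3.80x → x* = 8.8109.

x* = 8.81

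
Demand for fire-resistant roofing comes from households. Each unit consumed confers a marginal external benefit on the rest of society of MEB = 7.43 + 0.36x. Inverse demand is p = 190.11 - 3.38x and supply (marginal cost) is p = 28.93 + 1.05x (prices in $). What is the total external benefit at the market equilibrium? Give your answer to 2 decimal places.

$508.61

Market equilibrium (private): 28.93 + 1.05x = 190.11 - 3.38x → x_m = 36.3837.
Total external benefit = ∫₀^{x_m} (7.43 + 0.36x) dx = 7.43×36.3837 + ½×0.36×36.3837² = 508.6101.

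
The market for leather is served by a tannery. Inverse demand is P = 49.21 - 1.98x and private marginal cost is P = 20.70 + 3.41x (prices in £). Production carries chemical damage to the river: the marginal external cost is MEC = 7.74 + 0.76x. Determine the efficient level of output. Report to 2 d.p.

Social marginal cost = private MC + MEC = 28.44 + 4.17x.
Set SMC = demand: 28.44 + 4.17x = 49.21 - 1.98x → x* = 3.3772.

x* = 3.38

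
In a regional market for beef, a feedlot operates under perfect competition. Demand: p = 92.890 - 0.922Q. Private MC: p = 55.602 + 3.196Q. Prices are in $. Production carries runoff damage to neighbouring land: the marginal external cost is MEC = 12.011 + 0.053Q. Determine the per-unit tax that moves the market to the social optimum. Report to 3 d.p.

tax = $12.332 per unit

Social marginal cost = private MC + MEC = 67.613 + 3.249Q.
Set SMC = demand: 67.613 + 3.249Q = 92.890 - 0.922Q → Q* = 6.0602.
The Pigouvian tax equals MEC at Q*: 12.011 + 0.053×6.0602 = 12.3322.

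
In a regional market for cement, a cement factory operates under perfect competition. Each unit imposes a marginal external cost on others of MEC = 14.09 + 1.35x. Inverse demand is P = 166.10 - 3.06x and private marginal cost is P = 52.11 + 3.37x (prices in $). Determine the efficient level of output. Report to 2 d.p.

Social marginal cost = private MC + MEC = 66.20 + 4.72x.
Set SMC = demand: 66.20 + 4.72x = 166.10 - 3.06x → x* = 12.8406.

x* = 12.84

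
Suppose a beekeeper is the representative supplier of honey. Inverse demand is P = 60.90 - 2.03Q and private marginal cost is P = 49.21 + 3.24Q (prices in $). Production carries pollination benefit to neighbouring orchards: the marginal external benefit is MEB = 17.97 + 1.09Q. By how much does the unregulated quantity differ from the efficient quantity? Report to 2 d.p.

Market equilibrium (private): 49.21 + 3.24Q = 60.90 - 2.03Q → Q_m = 2.2182.
Social marginal cost = private MC − MEB = 31.24 + 2.15Q.
Set SMC = demand: 31.24 + 2.15Q = 60.90 - 2.03Q → Q* = 7.0957.
Gap = |2.2182 − 7.0957| = 4.8775.

4.88 units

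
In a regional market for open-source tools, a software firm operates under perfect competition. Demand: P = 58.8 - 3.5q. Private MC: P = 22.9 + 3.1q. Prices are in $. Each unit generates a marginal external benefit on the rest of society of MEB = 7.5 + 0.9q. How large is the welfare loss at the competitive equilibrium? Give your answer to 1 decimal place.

Market equilibrium (private): 22.9 + 3.1q = 58.8 - 3.5q → q_m = 5.4394.
Social marginal cost = private MC − MEB = 15.4 + 2.2q.
Set SMC = demand: 15.4 + 2.2q = 58.8 - 3.5q → q* = 7.6140.
The welfare-loss triangle has base |q_m − q*| and height MEB(q_m) (the vertical gap between SMC and demand is zero at q* and MEB at q_m).
DWL = ½ × 2.1746 × 12.3955 = 13.4776.

DWL = $13.5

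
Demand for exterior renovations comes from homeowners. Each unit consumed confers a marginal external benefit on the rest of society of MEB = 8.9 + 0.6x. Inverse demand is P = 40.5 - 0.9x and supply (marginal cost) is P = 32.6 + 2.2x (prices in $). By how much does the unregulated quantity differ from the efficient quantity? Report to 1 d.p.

4.2 units

Market equilibrium (private): 32.6 + 2.2x = 40.5 - 0.9x → x_m = 2.5484.
Social marginal benefit = demand + MEB = 49.4 - 0.3x.
Set SMB = MC: 49.4 - 0.3x = 32.6 + 2.2x → x* = 6.7200.
Gap = |2.5484 − 6.7200| = 4.1716.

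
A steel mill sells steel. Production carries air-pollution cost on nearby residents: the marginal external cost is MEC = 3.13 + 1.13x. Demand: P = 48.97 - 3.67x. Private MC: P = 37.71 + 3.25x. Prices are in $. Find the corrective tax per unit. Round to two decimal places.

Social marginal cost = private MC + MEC = 40.84 + 4.38x.
Set SMC = demand: 40.84 + 4.38x = 48.97 - 3.67x → x* = 1.0099.
The Pigouvian tax equals MEC at x*: 3.13 + 1.13×1.0099 = 4.2712.

tax = $4.27 per unit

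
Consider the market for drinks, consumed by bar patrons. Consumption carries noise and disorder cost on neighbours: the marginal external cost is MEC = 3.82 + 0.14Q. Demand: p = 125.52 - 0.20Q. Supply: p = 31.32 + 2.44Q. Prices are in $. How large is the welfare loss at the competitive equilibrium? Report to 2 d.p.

DWL = $13.98

Market equilibrium (private): 31.32 + 2.44Q = 125.52 - 0.20Q → Q_m = 35.6818.
Social marginal benefit = demand − MEC = 121.70 - 0.34Q.
Set SMB = MC: 121.70 - 0.34Q = 31.32 + 2.44Q → Q* = 32.5108.
The welfare-loss triangle has base |Q_m − Q*| and height MEC(Q_m) (the vertical gap between SMB and MC is zero at Q* and MEC at Q_m).
DWL = ½ × 3.1710 × 8.8155 = 13.9770.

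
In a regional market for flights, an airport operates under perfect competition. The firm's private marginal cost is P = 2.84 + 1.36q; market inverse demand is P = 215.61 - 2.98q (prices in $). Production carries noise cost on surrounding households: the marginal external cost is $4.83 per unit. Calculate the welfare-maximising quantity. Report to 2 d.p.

Social marginal cost = private MC + MEC = 7.67 + 1.36q.
Set SMC = demand: 7.67 + 1.36q = 215.61 - 2.98q → q* = 47.9124.

q* = 47.91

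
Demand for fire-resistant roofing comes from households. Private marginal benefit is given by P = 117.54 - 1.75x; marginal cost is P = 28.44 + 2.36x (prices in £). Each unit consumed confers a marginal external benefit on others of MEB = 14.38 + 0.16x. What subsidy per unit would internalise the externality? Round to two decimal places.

Social marginal benefit = demand + MEB = 131.92 - 1.59x.
Set SMB = MC: 131.92 - 1.59x = 28.44 + 2.36x → x* = 26.1975.
The Pigouvian subsidy equals MEB at x*: 14.38 + 0.16×26.1975 = 18.5716.

subsidy = £18.57 per unit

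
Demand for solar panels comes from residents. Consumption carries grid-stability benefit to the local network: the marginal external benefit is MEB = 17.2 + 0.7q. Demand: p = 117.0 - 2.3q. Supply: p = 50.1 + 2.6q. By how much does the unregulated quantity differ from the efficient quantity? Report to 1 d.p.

Market equilibrium (private): 50.1 + 2.6q = 117.0 - 2.3q → q_m = 13.6531.
Social marginal benefit = demand + MEB = 134.2 - 1.6q.
Set SMB = MC: 134.2 - 1.6q = 50.1 + 2.6q → q* = 20.0238.
Gap = |13.6531 − 20.0238| = 6.3707.

6.4 units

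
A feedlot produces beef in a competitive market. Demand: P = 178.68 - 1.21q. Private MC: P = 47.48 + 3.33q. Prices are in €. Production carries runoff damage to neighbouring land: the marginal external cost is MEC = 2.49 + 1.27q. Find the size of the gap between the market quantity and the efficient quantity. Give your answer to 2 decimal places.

6.75 units

Market equilibrium (private): 47.48 + 3.33q = 178.68 - 1.21q → q_m = 28.8987.
Social marginal cost = private MC + MEC = 49.97 + 4.60q.
Set SMC = demand: 49.97 + 4.60q = 178.68 - 1.21q → q* = 22.1532.
Gap = |28.8987 − 22.1532| = 6.7455.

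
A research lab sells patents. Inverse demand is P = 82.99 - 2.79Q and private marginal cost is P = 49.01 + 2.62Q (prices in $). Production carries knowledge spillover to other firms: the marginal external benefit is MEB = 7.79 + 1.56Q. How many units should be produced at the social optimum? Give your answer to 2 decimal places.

Q* = 10.85

Social marginal cost = private MC − MEB = 41.22 + 1.06Q.
Set SMC = demand: 41.22 + 1.06Q = 82.99 - 2.79Q → Q* = 10.8494.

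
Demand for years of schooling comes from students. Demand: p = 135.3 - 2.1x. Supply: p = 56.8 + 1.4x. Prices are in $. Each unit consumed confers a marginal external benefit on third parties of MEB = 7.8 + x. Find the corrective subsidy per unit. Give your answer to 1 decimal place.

Social marginal benefit = demand + MEB = 143.1 - 1.1x.
Set SMB = MC: 143.1 - 1.1x = 56.8 + 1.4x → x* = 34.5200.
The Pigouvian subsidy equals MEB at x*: 7.8 + 1.0×34.5200 = 42.3200.

subsidy = $42.3 per unit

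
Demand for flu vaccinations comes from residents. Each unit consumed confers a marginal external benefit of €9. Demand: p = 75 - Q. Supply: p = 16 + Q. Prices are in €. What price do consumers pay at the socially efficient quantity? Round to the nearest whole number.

Social marginal benefit = demand + MEB = 84 - Q.
Set SMB = MC: 84 - Q = 16 + Q → Q* = 34.0000.
Consumer price on the demand curve at Q*: 75 − 1×34.0000 = 41.0000.

P = €41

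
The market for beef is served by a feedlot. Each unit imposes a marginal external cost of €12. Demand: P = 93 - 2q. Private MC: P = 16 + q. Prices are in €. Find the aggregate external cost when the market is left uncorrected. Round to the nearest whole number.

€308

Market equilibrium (private): 16 + q = 93 - 2q → q_m = 25.6667.
Total external cost = MEC × q_m = 12 × 25.6667 = 308.0004.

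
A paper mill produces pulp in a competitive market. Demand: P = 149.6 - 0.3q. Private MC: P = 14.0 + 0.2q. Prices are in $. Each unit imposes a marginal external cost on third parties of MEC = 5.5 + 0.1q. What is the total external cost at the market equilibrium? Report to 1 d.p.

$5169.1

Market equilibrium (private): 14.0 + 0.2q = 149.6 - 0.3q → q_m = 271.2000.
Total external cost = ∫₀^{q_m} (5.5 + 0.1q) dq = 5.5×271.2000 + ½×0.1×271.2000² = 5169.0720.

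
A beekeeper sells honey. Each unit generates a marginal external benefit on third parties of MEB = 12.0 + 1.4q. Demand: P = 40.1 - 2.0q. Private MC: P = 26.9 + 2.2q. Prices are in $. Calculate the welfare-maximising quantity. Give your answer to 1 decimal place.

q* = 9.0

Social marginal cost = private MC − MEB = 14.9 + 0.8q.
Set SMC = demand: 14.9 + 0.8q = 40.1 - 2.0q → q* = 9.0000.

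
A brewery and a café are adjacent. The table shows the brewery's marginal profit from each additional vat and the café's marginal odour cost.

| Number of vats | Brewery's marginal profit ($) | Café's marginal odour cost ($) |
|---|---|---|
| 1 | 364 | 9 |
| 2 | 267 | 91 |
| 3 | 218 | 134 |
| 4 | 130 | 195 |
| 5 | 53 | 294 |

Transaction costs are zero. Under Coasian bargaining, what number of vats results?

3

Bargaining reaches the level where marginal profit last exceeds marginal odour cost.
That holds through level 3 (218 ≥ 134) but not at 4 (130 < 195).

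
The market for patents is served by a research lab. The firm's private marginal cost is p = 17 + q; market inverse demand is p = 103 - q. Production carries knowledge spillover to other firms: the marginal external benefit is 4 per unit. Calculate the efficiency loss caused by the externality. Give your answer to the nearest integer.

Market equilibrium (private): 17 + q = 103 - q → q_m = 43.0000.
Social marginal cost = private MC − MEB = 13 + q.
Set SMC = demand: 13 + q = 103 - q → q* = 45.0000.
The loss is the area between SMC and demand from q* to q_m; with linear curves that's a triangle of height MEB(q_m).
DWL = ½ × 2.0000 × 4.0000 = 4.0000.

DWL = 4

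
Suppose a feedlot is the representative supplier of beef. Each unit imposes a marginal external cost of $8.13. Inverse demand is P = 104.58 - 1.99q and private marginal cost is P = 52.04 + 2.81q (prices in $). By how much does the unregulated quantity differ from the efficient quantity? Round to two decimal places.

1.69 units

Market equilibrium (private): 52.04 + 2.81q = 104.58 - 1.99q → q_m = 10.9458.
Social marginal cost = private MC + MEC = 60.17 + 2.81q.
Set SMC = demand: 60.17 + 2.81q = 104.58 - 1.99q → q* = 9.2521.
Gap = |10.9458 − 9.2521| = 1.6937.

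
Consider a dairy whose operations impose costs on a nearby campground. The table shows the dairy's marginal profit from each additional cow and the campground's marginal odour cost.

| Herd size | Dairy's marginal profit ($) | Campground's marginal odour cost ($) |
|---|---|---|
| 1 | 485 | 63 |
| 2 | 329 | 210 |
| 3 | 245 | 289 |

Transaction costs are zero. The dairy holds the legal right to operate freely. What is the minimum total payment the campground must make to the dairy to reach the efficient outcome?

Left alone the dairy would choose level 3 (marginal profit stays positive).
Efficient level: k* = 2 (marginal profit ≥ marginal odour cost through 2).
The campground must at least cover the dairy's forgone profit from cutting 3→2: 245 = 245.

$245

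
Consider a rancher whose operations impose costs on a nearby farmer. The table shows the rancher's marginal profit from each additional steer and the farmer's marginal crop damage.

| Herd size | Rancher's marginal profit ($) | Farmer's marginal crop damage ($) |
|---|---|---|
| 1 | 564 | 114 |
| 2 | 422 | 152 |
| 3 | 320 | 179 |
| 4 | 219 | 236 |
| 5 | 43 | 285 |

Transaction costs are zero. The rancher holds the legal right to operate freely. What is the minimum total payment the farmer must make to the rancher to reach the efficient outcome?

$262

Left alone the rancher would choose level 5 (marginal profit stays positive).
Efficient level: k* = 3 (marginal profit ≥ marginal crop damage through 3).
The farmer must at least cover the rancher's forgone profit from cutting 5→3: 219 + 43 = 262.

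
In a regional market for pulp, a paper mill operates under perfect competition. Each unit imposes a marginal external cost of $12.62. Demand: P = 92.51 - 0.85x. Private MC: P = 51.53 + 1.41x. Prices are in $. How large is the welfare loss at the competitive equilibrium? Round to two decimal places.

DWL = $35.24

Market equilibrium (private): 51.53 + 1.41x = 92.51 - 0.85x → x_m = 18.1327.
Social marginal cost = private MC + MEC = 64.15 + 1.41x.
Set SMC = demand: 64.15 + 1.41x = 92.51 - 0.85x → x* = 12.5487.
Height of the DWL triangle at x_m is SMC(x_m) − demand(x_m) = MEC(x_m) = 12.6200.
DWL = ½ × 5.5840 × 12.6200 = 35.2350.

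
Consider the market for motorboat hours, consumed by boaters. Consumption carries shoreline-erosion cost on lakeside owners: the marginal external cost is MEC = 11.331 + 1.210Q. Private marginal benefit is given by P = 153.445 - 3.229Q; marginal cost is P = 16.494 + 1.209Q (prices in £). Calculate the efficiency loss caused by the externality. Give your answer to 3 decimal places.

Market equilibrium (private): 16.494 + 1.209Q = 153.445 - 3.229Q → Q_m = 30.8587.
Social marginal benefit = demand − MEC = 142.114 - 4.439Q.
Set SMB = MC: 142.114 - 4.439Q = 16.494 + 1.209Q → Q* = 22.2415.
Between Q* and Q_m the wedge MC − SMB runs linearly from 0 to MEC(Q_m), so the loss is a triangle.
DWL = ½ × 8.6172 × 48.6701 = 209.7000.

DWL = £209.700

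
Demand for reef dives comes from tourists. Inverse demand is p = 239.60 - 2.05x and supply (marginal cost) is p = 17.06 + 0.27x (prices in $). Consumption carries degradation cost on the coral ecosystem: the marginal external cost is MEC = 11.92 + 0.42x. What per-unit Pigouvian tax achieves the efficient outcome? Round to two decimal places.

Social marginal benefit = demand − MEC = 227.68 - 2.47x.
Set SMB = MC: 227.68 - 2.47x = 17.06 + 0.27x → x* = 76.8686.
The Pigouvian tax equals MEC at x*: 11.92 + 0.42×76.8686 = 44.2048.

tax = $44.20 per unit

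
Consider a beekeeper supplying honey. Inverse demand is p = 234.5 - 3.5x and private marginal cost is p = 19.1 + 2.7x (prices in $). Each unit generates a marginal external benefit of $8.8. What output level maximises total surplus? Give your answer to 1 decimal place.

Social marginal cost = private MC − MEB = 10.3 + 2.7x.
Set SMC = demand: 10.3 + 2.7x = 234.5 - 3.5x → x* = 36.1613.

x* = 36.2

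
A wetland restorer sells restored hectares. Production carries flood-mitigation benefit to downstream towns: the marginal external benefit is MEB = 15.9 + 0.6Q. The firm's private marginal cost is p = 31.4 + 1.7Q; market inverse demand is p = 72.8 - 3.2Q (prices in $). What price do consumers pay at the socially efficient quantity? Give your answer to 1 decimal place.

P = $30.2

Social marginal cost = private MC − MEB = 15.5 + 1.1Q.
Set SMC = demand: 15.5 + 1.1Q = 72.8 - 3.2Q → Q* = 13.3256.
Consumer price on the demand curve at Q*: 72.8 − 3.2×13.3256 = 30.1581.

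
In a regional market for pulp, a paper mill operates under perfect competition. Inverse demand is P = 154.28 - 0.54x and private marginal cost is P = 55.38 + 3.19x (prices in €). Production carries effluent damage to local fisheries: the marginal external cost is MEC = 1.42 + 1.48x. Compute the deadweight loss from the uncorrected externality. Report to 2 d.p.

DWL = €158.67

Market equilibrium (private): 55.38 + 3.19x = 154.28 - 0.54x → x_m = 26.5147.
Social marginal cost = private MC + MEC = 56.80 + 4.67x.
Set SMC = demand: 56.80 + 4.67x = 154.28 - 0.54x → x* = 18.7102.
The loss is the area between SMC and demand from x* to x_m; with linear curves that's a triangle of height MEC(x_m).
DWL = ½ × 7.8045 × 40.6618 = 158.6725.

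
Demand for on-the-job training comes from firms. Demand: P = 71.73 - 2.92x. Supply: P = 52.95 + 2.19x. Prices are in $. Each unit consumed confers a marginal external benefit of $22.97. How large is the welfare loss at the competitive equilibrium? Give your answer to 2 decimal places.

Market equilibrium (private): 52.95 + 2.19x = 71.73 - 2.92x → x_m = 3.6751.
Social marginal benefit = demand + MEB = 94.70 - 2.92x.
Set SMB = MC: 94.70 - 2.92x = 52.95 + 2.19x → x* = 8.1703.
Height of the DWL triangle at x_m is SMB(x_m) − MC(x_m) = MEB(x_m) = 22.9700.
DWL = ½ × 4.4952 × 22.9700 = 51.6274.

DWL = $51.63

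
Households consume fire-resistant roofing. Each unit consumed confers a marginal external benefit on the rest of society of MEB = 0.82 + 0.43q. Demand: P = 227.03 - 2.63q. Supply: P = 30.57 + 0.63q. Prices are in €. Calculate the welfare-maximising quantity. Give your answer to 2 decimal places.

q* = 69.71

Social marginal benefit = demand + MEB = 227.85 - 2.20q.
Set SMB = MC: 227.85 - 2.20q = 30.57 + 0.63q → q* = 69.7102.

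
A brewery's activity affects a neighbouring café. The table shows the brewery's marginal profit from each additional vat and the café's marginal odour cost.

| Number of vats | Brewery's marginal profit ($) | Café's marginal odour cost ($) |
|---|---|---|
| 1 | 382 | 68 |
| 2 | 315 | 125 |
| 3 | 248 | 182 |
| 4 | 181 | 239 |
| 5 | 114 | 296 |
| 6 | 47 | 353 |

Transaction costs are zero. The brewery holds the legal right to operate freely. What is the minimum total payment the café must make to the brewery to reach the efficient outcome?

$342

Left alone the brewery would choose level 6 (marginal profit stays positive).
Efficient level: k* = 3 (marginal profit ≥ marginal odour cost through 3).
The café must at least cover the brewery's forgone profit from cutting 6→3: 181 + 114 + 47 = 342.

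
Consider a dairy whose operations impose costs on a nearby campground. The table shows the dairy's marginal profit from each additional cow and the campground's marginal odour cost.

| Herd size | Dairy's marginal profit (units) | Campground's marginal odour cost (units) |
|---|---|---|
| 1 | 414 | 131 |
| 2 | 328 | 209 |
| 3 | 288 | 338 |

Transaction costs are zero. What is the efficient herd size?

Bargaining reaches the level where marginal profit last exceeds marginal odour cost.
That holds through level 2 (328 ≥ 209) but not at 3 (288 < 338).

2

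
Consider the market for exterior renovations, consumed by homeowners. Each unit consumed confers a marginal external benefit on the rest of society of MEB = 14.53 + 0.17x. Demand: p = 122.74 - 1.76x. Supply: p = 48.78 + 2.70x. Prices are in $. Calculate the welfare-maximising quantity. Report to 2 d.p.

x* = 20.63

Social marginal benefit = demand + MEB = 137.27 - 1.59x.
Set SMB = MC: 137.27 - 1.59x = 48.78 + 2.70x → x* = 20.6270.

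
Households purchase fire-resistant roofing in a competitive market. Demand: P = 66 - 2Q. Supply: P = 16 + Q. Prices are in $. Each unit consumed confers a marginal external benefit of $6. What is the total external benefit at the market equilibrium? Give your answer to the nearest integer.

$100

Market equilibrium (private): 16 + Q = 66 - 2Q → Q_m = 16.6667.
Total external benefit = MEB × Q_m = 6 × 16.6667 = 100.0002.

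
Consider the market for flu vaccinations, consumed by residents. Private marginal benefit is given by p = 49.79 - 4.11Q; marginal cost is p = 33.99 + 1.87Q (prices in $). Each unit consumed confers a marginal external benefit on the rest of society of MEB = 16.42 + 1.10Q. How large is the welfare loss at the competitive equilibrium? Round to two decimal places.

DWL = $38.27

Market equilibrium (private): 33.99 + 1.87Q = 49.79 - 4.11Q → Q_m = 2.6421.
Social marginal benefit = demand + MEB = 66.21 - 3.01Q.
Set SMB = MC: 66.21 - 3.01Q = 33.99 + 1.87Q → Q* = 6.6025.
Between Q* and Q_m the wedge SMB − MC runs linearly from 0 to MEB(Q_m), so the loss is a triangle.
DWL = ½ × 3.9604 × 19.3264 = 38.2701.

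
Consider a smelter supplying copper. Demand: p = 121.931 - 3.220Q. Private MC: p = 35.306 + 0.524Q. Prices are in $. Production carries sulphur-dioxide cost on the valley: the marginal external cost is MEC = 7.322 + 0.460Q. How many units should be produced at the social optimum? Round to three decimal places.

Q* = 18.864

Social marginal cost = private MC + MEC = 42.628 + 0.984Q.
Set SMC = demand: 42.628 + 0.984Q = 121.931 - 3.220Q → Q* = 18.8637.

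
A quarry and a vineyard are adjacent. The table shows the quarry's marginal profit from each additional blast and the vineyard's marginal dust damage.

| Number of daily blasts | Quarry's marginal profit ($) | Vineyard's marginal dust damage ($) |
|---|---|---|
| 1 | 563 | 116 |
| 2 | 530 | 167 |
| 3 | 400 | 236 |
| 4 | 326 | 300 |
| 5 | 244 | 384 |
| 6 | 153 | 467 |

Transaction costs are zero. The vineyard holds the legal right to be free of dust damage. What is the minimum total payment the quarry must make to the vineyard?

$819

Efficient level: marginal profit ≥ marginal dust damage through level 4, so k* = 4.
With the vineyard holding the right, the quarry must at least compensate total damage at k*: 116 + 167 + 236 + 300 = 819.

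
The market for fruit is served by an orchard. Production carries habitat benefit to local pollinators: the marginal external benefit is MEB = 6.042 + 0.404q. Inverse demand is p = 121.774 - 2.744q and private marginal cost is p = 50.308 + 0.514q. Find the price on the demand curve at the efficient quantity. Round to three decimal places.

P = 47.253

Social marginal cost = private MC − MEB = 44.266 + 0.110q.
Set SMC = demand: 44.266 + 0.110q = 121.774 - 2.744q → q* = 27.1577.
Consumer price on the demand curve at q*: 121.774 − 2.744×27.1577 = 47.2533.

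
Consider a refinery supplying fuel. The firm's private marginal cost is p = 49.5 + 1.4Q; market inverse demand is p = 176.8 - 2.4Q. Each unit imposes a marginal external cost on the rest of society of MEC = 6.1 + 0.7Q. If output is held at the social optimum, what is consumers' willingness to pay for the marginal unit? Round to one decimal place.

P = 112.2

Social marginal cost = private MC + MEC = 55.6 + 2.1Q.
Set SMC = demand: 55.6 + 2.1Q = 176.8 - 2.4Q → Q* = 26.9333.
Consumer price on the demand curve at Q*: 176.8 − 2.4×26.9333 = 112.1601.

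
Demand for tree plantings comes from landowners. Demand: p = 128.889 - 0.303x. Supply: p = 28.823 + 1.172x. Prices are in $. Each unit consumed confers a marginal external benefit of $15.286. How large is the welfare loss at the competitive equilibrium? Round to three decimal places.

DWL = $79.207

Market equilibrium (private): 28.823 + 1.172x = 128.889 - 0.303x → x_m = 67.8414.
Social marginal benefit = demand + MEB = 144.175 - 0.303x.
Set SMB = MC: 144.175 - 0.303x = 28.823 + 1.172x → x* = 78.2047.
The loss is the area between SMB and MC from x* to x_m; with linear curves that's a triangle of height MEB(x_m).
DWL = ½ × 10.3633 × 15.2860 = 79.2067.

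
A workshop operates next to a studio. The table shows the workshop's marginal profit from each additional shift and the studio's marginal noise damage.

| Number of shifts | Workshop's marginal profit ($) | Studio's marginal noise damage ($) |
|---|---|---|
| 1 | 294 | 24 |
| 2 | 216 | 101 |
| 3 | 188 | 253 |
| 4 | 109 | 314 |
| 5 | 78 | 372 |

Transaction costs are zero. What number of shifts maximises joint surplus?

Bargaining reaches the level where marginal profit last exceeds marginal noise damage.
That holds through level 2 (216 ≥ 101) but not at 3 (188 < 253).

2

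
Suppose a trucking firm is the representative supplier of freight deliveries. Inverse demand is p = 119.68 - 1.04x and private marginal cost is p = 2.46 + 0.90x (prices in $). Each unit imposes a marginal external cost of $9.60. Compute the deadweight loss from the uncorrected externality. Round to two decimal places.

Market equilibrium (private): 2.46 + 0.90x = 119.68 - 1.04x → x_m = 60.4227.
Social marginal cost = private MC + MEC = 12.06 + 0.90x.
Set SMC = demand: 12.06 + 0.90x = 119.68 - 1.04x → x* = 55.4742.
The loss is the area between SMC and demand from x* to x_m; with linear curves that's a triangle of height MEC(x_m).
DWL = ½ × 4.9485 × 9.6000 = 23.7528.

DWL = $23.75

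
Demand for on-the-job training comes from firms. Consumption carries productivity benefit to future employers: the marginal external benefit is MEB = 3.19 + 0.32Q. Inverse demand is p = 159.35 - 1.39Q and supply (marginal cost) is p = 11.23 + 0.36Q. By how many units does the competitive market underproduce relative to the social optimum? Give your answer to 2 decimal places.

21.17 units

Market equilibrium (private): 11.23 + 0.36Q = 159.35 - 1.39Q → Q_m = 84.6400.
Social marginal benefit = demand + MEB = 162.54 - 1.07Q.
Set SMB = MC: 162.54 - 1.07Q = 11.23 + 0.36Q → Q* = 105.8112.
Gap = |84.6400 − 105.8112| = 21.1712.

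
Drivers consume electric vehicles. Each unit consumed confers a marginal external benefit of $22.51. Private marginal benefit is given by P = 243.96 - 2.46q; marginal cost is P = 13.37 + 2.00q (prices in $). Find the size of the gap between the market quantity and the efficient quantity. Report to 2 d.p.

5.05 units

Market equilibrium (private): 13.37 + 2.00q = 243.96 - 2.46q → q_m = 51.7018.
Social marginal benefit = demand + MEB = 266.47 - 2.46q.
Set SMB = MC: 266.47 - 2.46q = 13.37 + 2.00q → q* = 56.7489.
Gap = |51.7018 − 56.7489| = 5.0471.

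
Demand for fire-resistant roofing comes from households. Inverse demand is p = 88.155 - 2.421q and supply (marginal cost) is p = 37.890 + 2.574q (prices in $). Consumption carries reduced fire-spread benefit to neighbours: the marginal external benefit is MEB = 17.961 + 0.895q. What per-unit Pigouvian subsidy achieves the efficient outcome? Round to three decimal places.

Social marginal benefit = demand + MEB = 106.116 - 1.526q.
Set SMB = MC: 106.116 - 1.526q = 37.890 + 2.574q → q* = 16.6405.
The Pigouvian subsidy equals MEB at q*: 17.961 + 0.895×16.6405 = 32.8542.

subsidy = $32.854 per unit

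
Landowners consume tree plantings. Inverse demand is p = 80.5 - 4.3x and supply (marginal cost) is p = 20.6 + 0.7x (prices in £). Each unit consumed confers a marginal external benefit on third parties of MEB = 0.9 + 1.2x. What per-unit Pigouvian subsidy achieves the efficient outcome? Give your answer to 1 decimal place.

subsidy = £20.1 per unit

Social marginal benefit = demand + MEB = 81.4 - 3.1x.
Set SMB = MC: 81.4 - 3.1x = 20.6 + 0.7x → x* = 16.0000.
The Pigouvian subsidy equals MEB at x*: 0.9 + 1.2×16.0000 = 20.1000.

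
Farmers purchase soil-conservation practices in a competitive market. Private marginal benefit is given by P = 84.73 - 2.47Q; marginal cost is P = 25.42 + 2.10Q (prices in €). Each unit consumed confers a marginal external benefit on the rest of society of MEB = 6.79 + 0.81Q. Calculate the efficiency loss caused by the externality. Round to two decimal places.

Market equilibrium (private): 25.42 + 2.10Q = 84.73 - 2.47Q → Q_m = 12.9781.
Social marginal benefit = demand + MEB = 91.52 - 1.66Q.
Set SMB = MC: 91.52 - 1.66Q = 25.42 + 2.10Q → Q* = 17.5798.
Between Q* and Q_m the wedge SMB − MC runs linearly from 0 to MEB(Q_m), so the loss is a triangle.
DWL = ½ × 4.6017 × 17.3023 = 39.8100.

DWL = €39.81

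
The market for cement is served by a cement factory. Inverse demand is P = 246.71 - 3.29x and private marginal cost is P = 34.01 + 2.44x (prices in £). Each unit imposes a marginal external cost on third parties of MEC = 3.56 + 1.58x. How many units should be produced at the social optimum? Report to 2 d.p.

x* = 28.61

Social marginal cost = private MC + MEC = 37.57 + 4.02x.
Set SMC = demand: 37.57 + 4.02x = 246.71 - 3.29x → x* = 28.6101.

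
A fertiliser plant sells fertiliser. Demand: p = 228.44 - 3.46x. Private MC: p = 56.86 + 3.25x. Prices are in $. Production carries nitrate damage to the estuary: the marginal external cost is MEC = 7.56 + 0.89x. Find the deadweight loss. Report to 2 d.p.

Market equilibrium (private): 56.86 + 3.25x = 228.44 - 3.46x → x_m = 25.5708.
Social marginal cost = private MC + MEC = 64.42 + 4.14x.
Set SMC = demand: 64.42 + 4.14x = 228.44 - 3.46x → x* = 21.5816.
Between x* and x_m the wedge SMC − demand runs linearly from 0 to MEC(x_m), so the loss is a triangle.
DWL = ½ × 3.9892 × 30.3180 = 60.4723.

DWL = $60.47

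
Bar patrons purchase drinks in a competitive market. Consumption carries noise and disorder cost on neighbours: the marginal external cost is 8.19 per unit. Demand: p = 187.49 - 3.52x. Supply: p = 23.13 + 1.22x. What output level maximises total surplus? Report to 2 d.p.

x* = 32.95

Social marginal benefit = demand − MEC = 179.30 - 3.52x.
Set SMB = MC: 179.30 - 3.52x = 23.13 + 1.22x → x* = 32.9473.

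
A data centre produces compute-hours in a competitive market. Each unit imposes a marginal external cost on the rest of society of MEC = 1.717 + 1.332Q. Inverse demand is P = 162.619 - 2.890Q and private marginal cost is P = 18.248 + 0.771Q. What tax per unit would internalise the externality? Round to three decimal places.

tax = 39.773 per unit

Social marginal cost = private MC + MEC = 19.965 + 2.103Q.
Set SMC = demand: 19.965 + 2.103Q = 162.619 - 2.890Q → Q* = 28.5708.
The Pigouvian tax equals MEC at Q*: 1.717 + 1.332×28.5708 = 39.7733.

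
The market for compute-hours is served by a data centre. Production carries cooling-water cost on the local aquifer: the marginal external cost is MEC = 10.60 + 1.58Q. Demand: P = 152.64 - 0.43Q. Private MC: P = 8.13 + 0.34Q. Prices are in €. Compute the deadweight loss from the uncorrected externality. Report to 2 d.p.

DWL = €20069.57

Market equilibrium (private): 8.13 + 0.34Q = 152.64 - 0.43Q → Q_m = 187.6753.
Social marginal cost = private MC + MEC = 18.73 + 1.92Q.
Set SMC = demand: 18.73 + 1.92Q = 152.64 - 0.43Q → Q* = 56.9830.
The loss is the area between SMC and demand from Q* to Q_m; with linear curves that's a triangle of height MEC(Q_m).
DWL = ½ × 130.6923 × 307.1270 = 20069.5670.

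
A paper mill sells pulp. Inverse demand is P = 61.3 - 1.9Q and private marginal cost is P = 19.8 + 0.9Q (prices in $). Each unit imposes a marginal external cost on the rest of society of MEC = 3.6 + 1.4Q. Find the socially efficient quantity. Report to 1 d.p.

Q* = 9.0

Social marginal cost = private MC + MEC = 23.4 + 2.3Q.
Set SMC = demand: 23.4 + 2.3Q = 61.3 - 1.9Q → Q* = 9.0238.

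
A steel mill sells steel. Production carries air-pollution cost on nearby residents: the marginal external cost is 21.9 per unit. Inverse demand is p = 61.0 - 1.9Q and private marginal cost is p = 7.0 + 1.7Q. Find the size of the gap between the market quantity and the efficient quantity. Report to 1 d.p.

Market equilibrium (private): 7.0 + 1.7Q = 61.0 - 1.9Q → Q_m = 15.0000.
Social marginal cost = private MC + MEC = 28.9 + 1.7Q.
Set SMC = demand: 28.9 + 1.7Q = 61.0 - 1.9Q → Q* = 8.9167.
Gap = |15.0000 − 8.9167| = 6.0833.

6.1 units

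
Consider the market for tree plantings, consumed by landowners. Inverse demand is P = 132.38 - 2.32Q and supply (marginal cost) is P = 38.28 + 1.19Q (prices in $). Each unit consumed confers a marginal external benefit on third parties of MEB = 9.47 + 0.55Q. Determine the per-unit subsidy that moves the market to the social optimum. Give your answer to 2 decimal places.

Social marginal benefit = demand + MEB = 141.85 - 1.77Q.
Set SMB = MC: 141.85 - 1.77Q = 38.28 + 1.19Q → Q* = 34.9899.
The Pigouvian subsidy equals MEB at Q*: 9.47 + 0.55×34.9899 = 28.7144.

subsidy = $28.71 per unit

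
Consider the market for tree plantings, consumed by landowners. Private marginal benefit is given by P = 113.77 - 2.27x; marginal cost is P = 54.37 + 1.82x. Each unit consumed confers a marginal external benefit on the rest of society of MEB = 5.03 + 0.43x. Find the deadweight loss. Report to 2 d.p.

Market equilibrium (private): 54.37 + 1.82x = 113.77 - 2.27x → x_m = 14.5232.
Social marginal benefit = demand + MEB = 118.80 - 1.84x.
Set SMB = MC: 118.80 - 1.84x = 54.37 + 1.82x → x* = 17.6038.
Between x* and x_m the wedge SMB − MC runs linearly from 0 to MEB(x_m), so the loss is a triangle.
DWL = ½ × 3.0806 × 11.2750 = 17.3669.

DWL = 17.37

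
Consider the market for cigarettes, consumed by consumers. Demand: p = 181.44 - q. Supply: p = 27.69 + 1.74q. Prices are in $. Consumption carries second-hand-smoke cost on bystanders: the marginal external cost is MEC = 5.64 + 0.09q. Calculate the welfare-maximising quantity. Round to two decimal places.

Social marginal benefit = demand − MEC = 175.80 - 1.09q.
Set SMB = MC: 175.80 - 1.09q = 27.69 + 1.74q → q* = 52.3357.

q* = 52.34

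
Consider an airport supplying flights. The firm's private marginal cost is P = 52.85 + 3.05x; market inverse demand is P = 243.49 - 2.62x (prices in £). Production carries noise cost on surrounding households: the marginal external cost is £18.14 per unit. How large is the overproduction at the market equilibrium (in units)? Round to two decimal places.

Market equilibrium (private): 52.85 + 3.05x = 243.49 - 2.62x → x_m = 33.6226.
Social marginal cost = private MC + MEC = 70.99 + 3.05x.
Set SMC = demand: 70.99 + 3.05x = 243.49 - 2.62x → x* = 30.4233.
Gap = |33.6226 − 30.4233| = 3.1993.

3.20 units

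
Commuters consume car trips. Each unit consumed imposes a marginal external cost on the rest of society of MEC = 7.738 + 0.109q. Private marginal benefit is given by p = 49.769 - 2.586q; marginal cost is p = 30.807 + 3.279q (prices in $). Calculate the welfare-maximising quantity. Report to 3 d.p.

q* = 1.879

Social marginal benefit = demand − MEC = 42.031 - 2.695q.
Set SMB = MC: 42.031 - 2.695q = 30.807 + 3.279q → q* = 1.8788.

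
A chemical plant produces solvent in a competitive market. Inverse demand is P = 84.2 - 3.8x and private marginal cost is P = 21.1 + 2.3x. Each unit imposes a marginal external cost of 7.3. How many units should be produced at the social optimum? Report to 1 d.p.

Social marginal cost = private MC + MEC = 28.4 + 2.3x.
Set SMC = demand: 28.4 + 2.3x = 84.2 - 3.8x → x* = 9.1475.

x* = 9.1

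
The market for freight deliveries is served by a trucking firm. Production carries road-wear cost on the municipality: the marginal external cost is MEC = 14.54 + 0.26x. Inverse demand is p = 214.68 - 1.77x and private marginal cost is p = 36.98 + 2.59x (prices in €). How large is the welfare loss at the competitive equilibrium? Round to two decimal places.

Market equilibrium (private): 36.98 + 2.59x = 214.68 - 1.77x → x_m = 40.7569.
Social marginal cost = private MC + MEC = 51.52 + 2.85x.
Set SMC = demand: 51.52 + 2.85x = 214.68 - 1.77x → x* = 35.3160.
Between x* and x_m the wedge SMC − demand runs linearly from 0 to MEC(x_m), so the loss is a triangle.
DWL = ½ × 5.4409 × 25.1368 = 68.3834.

DWL = €68.38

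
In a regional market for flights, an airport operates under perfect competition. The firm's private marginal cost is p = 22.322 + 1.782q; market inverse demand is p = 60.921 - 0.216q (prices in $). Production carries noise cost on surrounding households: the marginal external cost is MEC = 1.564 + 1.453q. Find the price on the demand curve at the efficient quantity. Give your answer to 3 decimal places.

P = $58.603

Social marginal cost = private MC + MEC = 23.886 + 3.235q.
Set SMC = demand: 23.886 + 3.235q = 60.921 - 0.216q → q* = 10.7317.
Consumer price on the demand curve at q*: 60.921 − 0.216×10.7317 = 58.6030.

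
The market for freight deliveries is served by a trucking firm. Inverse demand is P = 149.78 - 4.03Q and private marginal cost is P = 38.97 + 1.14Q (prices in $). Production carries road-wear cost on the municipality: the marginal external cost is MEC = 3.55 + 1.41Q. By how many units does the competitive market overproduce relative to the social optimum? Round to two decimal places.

5.13 units

Market equilibrium (private): 38.97 + 1.14Q = 149.78 - 4.03Q → Q_m = 21.4333.
Social marginal cost = private MC + MEC = 42.52 + 2.55Q.
Set SMC = demand: 42.52 + 2.55Q = 149.78 - 4.03Q → Q* = 16.3009.
Gap = |21.4333 − 16.3009| = 5.1324.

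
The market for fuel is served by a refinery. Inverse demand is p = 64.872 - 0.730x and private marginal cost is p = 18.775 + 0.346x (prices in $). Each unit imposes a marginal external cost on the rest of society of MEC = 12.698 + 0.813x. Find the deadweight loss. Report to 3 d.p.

DWL = $597.907

Market equilibrium (private): 18.775 + 0.346x = 64.872 - 0.730x → x_m = 42.8411.
Social marginal cost = private MC + MEC = 31.473 + 1.159x.
Set SMC = demand: 31.473 + 1.159x = 64.872 - 0.730x → x* = 17.6808.
Between x* and x_m the wedge SMC − demand runs linearly from 0 to MEC(x_m), so the loss is a triangle.
DWL = ½ × 25.1603 × 47.5278 = 597.9069.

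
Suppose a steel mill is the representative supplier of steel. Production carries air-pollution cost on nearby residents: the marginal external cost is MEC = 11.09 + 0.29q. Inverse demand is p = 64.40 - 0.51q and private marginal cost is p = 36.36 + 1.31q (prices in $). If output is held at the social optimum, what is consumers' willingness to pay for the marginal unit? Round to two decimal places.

Social marginal cost = private MC + MEC = 47.45 + 1.60q.
Set SMC = demand: 47.45 + 1.60q = 64.40 - 0.51q → q* = 8.0332.
Consumer price on the demand curve at q*: 64.40 − 0.51×8.0332 = 60.3031.

P = $60.30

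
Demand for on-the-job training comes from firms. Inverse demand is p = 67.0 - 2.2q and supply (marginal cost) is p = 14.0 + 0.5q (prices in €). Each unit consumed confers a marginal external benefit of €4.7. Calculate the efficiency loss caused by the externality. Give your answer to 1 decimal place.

Market equilibrium (private): 14.0 + 0.5q = 67.0 - 2.2q → q_m = 19.6296.
Social marginal benefit = demand + MEB = 71.7 - 2.2q.
Set SMB = MC: 71.7 - 2.2q = 14.0 + 0.5q → q* = 21.3704.
The loss is the area between SMB and MC from q* to q_m; with linear curves that's a triangle of height MEB(q_m).
DWL = ½ × 1.7408 × 4.7000 = 4.0909.

DWL = €4.1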